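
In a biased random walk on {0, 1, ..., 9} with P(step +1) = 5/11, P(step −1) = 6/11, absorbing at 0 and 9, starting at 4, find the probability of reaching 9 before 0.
P(hit 9 before 0) = (1 − (6/5)^4) / (1 − (6/5)^9) = 2096875/8124571

Let u_k denote P(reach 9 before 0 | start at k). Boundary: u_0 = 0, u_9 = 1. Recurrence: u_k = 5/11·u_{k+1} + 6/11·u_{k-1} for 1 ≤ k ≤ 8. Try u_k = A + B·r^k with r = q/p = (6/11)/(5/11) = 6/5. Substitution satisfies the recurrence; boundary conditions give:
  u_k = (1 − r^k) / (1 − r^N) = (1 − (6/5)^4) / (1 − (6/5)^9) = 2096875/8124571.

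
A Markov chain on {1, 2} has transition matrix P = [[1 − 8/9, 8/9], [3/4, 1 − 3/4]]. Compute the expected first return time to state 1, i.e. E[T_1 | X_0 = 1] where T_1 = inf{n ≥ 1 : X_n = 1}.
E[T_1 | X_0 = 1] = 1/π_1 = 59/27

For an irreducible recurrent Markov chain with stationary distribution π, E[T_i | X_0 = i] = 1/π_i (Kac's formula). Here π_1 = (3/4)/(8/9 + 3/4) = (3/4)/(59/36) = 27/59, so E[T_1 | X_0 = 1] = 1/π_1 = (8/9 + 3/4)/(3/4) = (59/36)/(3/4) = 59/27.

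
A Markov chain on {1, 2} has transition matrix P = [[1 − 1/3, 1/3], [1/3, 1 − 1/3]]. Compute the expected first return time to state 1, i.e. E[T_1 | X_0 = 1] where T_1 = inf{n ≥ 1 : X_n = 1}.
E[T_1 | X_0 = 1] = 1/π_1 = 2

For an irreducible recurrent Markov chain with stationary distribution π, E[T_i | X_0 = i] = 1/π_i (Kac's formula). Here π_1 = (1/3)/(1/3 + 1/3) = (1/3)/(2/3) = 1/2, so E[T_1 | X_0 = 1] = 1/π_1 = (1/3 + 1/3)/(1/3) = (2/3)/(1/3) = 2.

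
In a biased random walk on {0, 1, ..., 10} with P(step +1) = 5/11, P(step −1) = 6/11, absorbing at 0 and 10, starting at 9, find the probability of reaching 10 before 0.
P(hit 10 before 0) = (1 − (6/5)^9) / (1 − (6/5)^10) = 40622855/50700551

Let u_k denote P(reach 10 before 0 | start at k). Boundary: u_0 = 0, u_10 = 1. Recurrence: u_k = 5/11·u_{k+1} + 6/11·u_{k-1} for 1 ≤ k ≤ 9. Try u_k = A + B·r^k with r = q/p = (6/11)/(5/11) = 6/5. Substitution satisfies the recurrence; boundary conditions give:
  u_k = (1 − r^k) / (1 − r^N) = (1 − (6/5)^9) / (1 − (6/5)^10) = 40622855/50700551.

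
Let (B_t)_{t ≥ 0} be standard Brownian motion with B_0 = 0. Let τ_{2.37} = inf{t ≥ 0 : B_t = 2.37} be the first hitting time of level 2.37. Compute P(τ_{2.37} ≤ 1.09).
P(τ_{2.37} ≤ 1.09) = 2(1 − Φ(2.37/√1.09)) = 2(1 − Φ(2.2700)) ≈ 0.0232

By the reflection principle for standard BM, P(τ_b ≤ t) = 2 · P(B_t ≥ b). Since B_t ~ N(0, t), P(B_t ≥ 2.37) = 1 − Φ(2.37/√t) = 1 − Φ(2.37/√1.09) = 1 − Φ(2.2700) ≈ 0.01160. Doubling: P(τ_{2.37} ≤ 1.09) ≈ 2 · 0.01160 = 0.02320 ≈ 0.0232.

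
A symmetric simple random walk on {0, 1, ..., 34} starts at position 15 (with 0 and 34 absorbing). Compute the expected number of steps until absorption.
E[τ | X_0 = 15] = 285

Let v_k = E[τ | X_0 = k]. Boundary: v_0 = v_34 = 0. Recurrence: v_k = 1 + (v_{k-1} + v_{k+1})/2 for 1 ≤ k ≤ 33. The particular solution to v_k − (v_{k-1} + v_{k+1})/2 = 1 is v_k = −k^2. Adding homogeneous solution A + B k and matching boundaries gives v_k = k (34 − k). Substituting k = 15: v_15 = 15 · 19 = 285.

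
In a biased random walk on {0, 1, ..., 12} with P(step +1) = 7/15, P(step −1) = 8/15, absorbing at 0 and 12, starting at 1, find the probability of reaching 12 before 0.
P(hit 12 before 0) = (1 − (8/7)^1) / (1 − (8/7)^12) = 1977326743/54878189535

Let u_k denote P(reach 12 before 0 | start at k). Boundary: u_0 = 0, u_12 = 1. Recurrence: u_k = 7/15·u_{k+1} + 8/15·u_{k-1} for 1 ≤ k ≤ 11. Try u_k = A + B·r^k with r = q/p = (8/15)/(7/15) = 8/7. Substitution satisfies the recurrence; boundary conditions give:
  u_k = (1 − r^k) / (1 − r^N) = (1 − (8/7)^1) / (1 − (8/7)^12) = 1977326743/54878189535.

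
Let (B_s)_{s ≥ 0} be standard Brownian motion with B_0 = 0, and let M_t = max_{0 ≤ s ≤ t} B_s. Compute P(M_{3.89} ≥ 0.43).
P(M_{3.89} ≥ 0.43) = 2·P(B_{3.89} ≥ 0.43) = 2(1 − Φ(0.43/√3.89)) ≈ 0.8274

By the reflection principle for Brownian motion, P(M_t ≥ a) = 2 · P(B_t ≥ a) for a ≥ 0. Since B_t ~ N(0, t), P(B_t ≥ 0.43) = 1 − Φ(0.43/√t) = 1 − Φ(0.43/√3.89) = 1 − Φ(0.2180). So
  P(M_{3.89} ≥ 0.43) = 2(1 − Φ(0.2180)) ≈ 0.8274.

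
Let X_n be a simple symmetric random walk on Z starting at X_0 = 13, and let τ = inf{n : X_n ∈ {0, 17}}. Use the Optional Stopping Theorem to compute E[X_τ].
E[X_τ] = 13

X_n is a martingale and τ is a bounded-mean stopping time (indeed τ is finite a.s. with bounded expectation since the walk is in a bounded region). By the OST, E[X_τ] = E[X_0] = 13. Equivalently: E[X_τ] = 17 · P(hit 17 first) + 0 · P(hit 0 first) = 17 · (13/17) = 13.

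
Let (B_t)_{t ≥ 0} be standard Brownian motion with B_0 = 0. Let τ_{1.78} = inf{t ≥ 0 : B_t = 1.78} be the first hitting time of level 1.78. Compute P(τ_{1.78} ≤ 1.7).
P(τ_{1.78} ≤ 1.7) = 2(1 − Φ(1.78/√1.7)) = 2(1 − Φ(1.3652)) ≈ 0.1722

By the reflection principle for standard BM, P(τ_b ≤ t) = 2 · P(B_t ≥ b). Since B_t ~ N(0, t), P(B_t ≥ 1.78) = 1 − Φ(1.78/√t) = 1 − Φ(1.78/√1.7) = 1 − Φ(1.3652) ≈ 0.08610. Doubling: P(τ_{1.78} ≤ 1.7) ≈ 2 · 0.08610 = 0.17220 ≈ 0.1722.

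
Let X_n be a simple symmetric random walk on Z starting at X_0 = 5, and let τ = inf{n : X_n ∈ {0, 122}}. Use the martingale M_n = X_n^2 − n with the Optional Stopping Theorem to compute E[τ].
E[τ] = 585

M_n = X_n^2 − n is a martingale (since E[X_{n+1}^2 | F_n] = X_n^2 + 1). By OST (τ has finite mean in a bounded region), E[M_τ] = E[M_0] = X_0^2 − 0 = 5^2 = 25. Also E[M_τ] = E[X_τ^2] − E[τ]. The walk exits at 0 or 122, with P(hit 122 first) = 5/122, so E[X_τ^2] = 122^2 · 5/122 + 0 = 610. Thus E[τ] = E[X_τ^2] − E[M_τ] = 610 − 25 = 585 = 5(122 − 5) = 585.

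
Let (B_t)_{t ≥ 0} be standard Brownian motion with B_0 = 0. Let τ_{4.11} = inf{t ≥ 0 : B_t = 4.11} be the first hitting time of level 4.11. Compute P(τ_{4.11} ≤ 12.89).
P(τ_{4.11} ≤ 12.89) = 2(1 − Φ(4.11/√12.89)) = 2(1 − Φ(1.1448)) ≈ 0.2523

By the reflection principle for standard BM, P(τ_b ≤ t) = 2 · P(B_t ≥ b). Since B_t ~ N(0, t), P(B_t ≥ 4.11) = 1 − Φ(4.11/√t) = 1 − Φ(4.11/√12.89) = 1 − Φ(1.1448) ≈ 0.12615. Doubling: P(τ_{4.11} ≤ 12.89) ≈ 2 · 0.12615 = 0.25230 ≈ 0.2523.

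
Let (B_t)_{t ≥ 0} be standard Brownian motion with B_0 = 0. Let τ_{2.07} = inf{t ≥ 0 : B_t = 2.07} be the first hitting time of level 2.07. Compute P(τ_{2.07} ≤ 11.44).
P(τ_{2.07} ≤ 11.44) = 2(1 − Φ(2.07/√11.44)) = 2(1 − Φ(0.6120)) ≈ 0.5405

By the reflection principle for standard BM, P(τ_b ≤ t) = 2 · P(B_t ≥ b). Since B_t ~ N(0, t), P(B_t ≥ 2.07) = 1 − Φ(2.07/√t) = 1 − Φ(2.07/√11.44) = 1 − Φ(0.6120) ≈ 0.27027. Doubling: P(τ_{2.07} ≤ 11.44) ≈ 2 · 0.27027 = 0.54054 ≈ 0.5405.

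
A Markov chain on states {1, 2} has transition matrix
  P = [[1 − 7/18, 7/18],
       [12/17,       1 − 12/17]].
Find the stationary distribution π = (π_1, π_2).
π_1 = 216/335, π_2 = 119/335

Solve πP = π with π_1 + π_2 = 1. From πP = π: π_1 · (1 − 7/18) + π_2 · 12/17 = π_1 ⇒ π_2 · 12/17 = π_1 · 7/18 ⇒ π_2/π_1 = (7/18)/(12/17) = 119/216. Together with π_1 + π_2 = 1:
  π_1 = (12/17)/(7/18 + 12/17) = (12/17)/(335/306) = 216/335,
  π_2 = (7/18)/(7/18 + 12/17) = (7/18)/(335/306) = 119/335.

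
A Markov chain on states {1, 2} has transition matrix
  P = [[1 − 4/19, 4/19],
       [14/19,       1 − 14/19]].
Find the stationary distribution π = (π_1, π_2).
π_1 = 7/9, π_2 = 2/9

Solve πP = π with π_1 + π_2 = 1. From πP = π: π_1 · (1 − 4/19) + π_2 · 14/19 = π_1 ⇒ π_2 · 14/19 = π_1 · 4/19 ⇒ π_2/π_1 = (4/19)/(14/19) = 2/7. Together with π_1 + π_2 = 1:
  π_1 = (14/19)/(4/19 + 14/19) = (14/19)/(18/19) = 7/9,
  π_2 = (4/19)/(4/19 + 14/19) = (4/19)/(18/19) = 2/9.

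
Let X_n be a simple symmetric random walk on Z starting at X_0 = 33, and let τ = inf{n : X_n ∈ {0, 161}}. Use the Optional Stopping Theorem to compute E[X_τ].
E[X_τ] = 33

X_n is a martingale and τ is a bounded-mean stopping time (indeed τ is finite a.s. with bounded expectation since the walk is in a bounded region). By the OST, E[X_τ] = E[X_0] = 33. Equivalently: E[X_τ] = 161 · P(hit 161 first) + 0 · P(hit 0 first) = 161 · (33/161) = 33.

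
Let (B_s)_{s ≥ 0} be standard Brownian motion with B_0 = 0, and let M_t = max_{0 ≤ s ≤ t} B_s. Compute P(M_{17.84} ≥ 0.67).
P(M_{17.84} ≥ 0.67) = 2·P(B_{17.84} ≥ 0.67) = 2(1 − Φ(0.67/√17.84)) ≈ 0.8740

By the reflection principle for Brownian motion, P(M_t ≥ a) = 2 · P(B_t ≥ a) for a ≥ 0. Since B_t ~ N(0, t), P(B_t ≥ 0.67) = 1 − Φ(0.67/√t) = 1 − Φ(0.67/√17.84) = 1 − Φ(0.1586). So
  P(M_{17.84} ≥ 0.67) = 2(1 − Φ(0.1586)) ≈ 0.8740.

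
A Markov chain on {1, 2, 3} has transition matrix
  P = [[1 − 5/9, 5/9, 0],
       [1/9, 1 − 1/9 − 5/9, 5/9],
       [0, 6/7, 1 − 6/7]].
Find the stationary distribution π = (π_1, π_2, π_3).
π = (54/499, 270/499, 175/499)

This is a birth-death chain on three states, which satisfies detailed balance: π_1 · P_{12} = π_2 · P_{21} and π_2 · P_{23} = π_3 · P_{32}.
From π_1 · 5/9 = π_2 · 1/9: π_2/π_1 = (5/9)/(1/9) = 5.
From π_2 · 5/9 = π_3 · 6/7: π_3/π_2 = (5/9)/(6/7) = 35/54.
Take π_1 proportional to 1; then unnormalized π = (1, 5, 175/54). Normalize by dividing by the sum 499/54:
  π = (54/499, 270/499, 175/499).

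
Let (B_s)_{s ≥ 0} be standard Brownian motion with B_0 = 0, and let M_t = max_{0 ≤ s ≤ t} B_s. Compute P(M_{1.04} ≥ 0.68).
P(M_{1.04} ≥ 0.68) = 2·P(B_{1.04} ≥ 0.68) = 2(1 − Φ(0.68/√1.04)) ≈ 0.5049

By the reflection principle for Brownian motion, P(M_t ≥ a) = 2 · P(B_t ≥ a) for a ≥ 0. Since B_t ~ N(0, t), P(B_t ≥ 0.68) = 1 − Φ(0.68/√t) = 1 − Φ(0.68/√1.04) = 1 − Φ(0.6668). So
  P(M_{1.04} ≥ 0.68) = 2(1 − Φ(0.6668)) ≈ 0.5049.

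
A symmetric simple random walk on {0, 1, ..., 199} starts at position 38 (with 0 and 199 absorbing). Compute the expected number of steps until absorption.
E[τ | X_0 = 38] = 6118

Let v_k = E[τ | X_0 = k]. Boundary: v_0 = v_199 = 0. Recurrence: v_k = 1 + (v_{k-1} + v_{k+1})/2 for 1 ≤ k ≤ 198. The particular solution to v_k − (v_{k-1} + v_{k+1})/2 = 1 is v_k = −k^2. Adding homogeneous solution A + B k and matching boundaries gives v_k = k (199 − k). Substituting k = 38: v_38 = 38 · 161 = 6118.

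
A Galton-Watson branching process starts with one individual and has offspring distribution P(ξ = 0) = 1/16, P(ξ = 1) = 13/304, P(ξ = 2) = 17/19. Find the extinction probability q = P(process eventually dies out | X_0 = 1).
q = 19/272

The pgf is f(s) = 1/16 + 13/304·s + 17/19·s². The extinction probability q is the smallest fixed point of f in [0, 1]. Setting s = f(s):
  17/19·s² + (13/304 − 1)·s + 1/16 = 0
  17/19·s² − (1/16 + 17/19)·s + 1/16 = 0
which factors as (s − 1)·(17/19·s − 1/16) = 0, giving roots s = 1 and s = (1/16)/(17/19) = 19/272.
Mean offspring μ = 13/304 + 2·17/19 = 557/304 > 1 (supercritical), so q < 1. The extinction probability is the smaller root: q = (1/16)/(17/19) = 19/272.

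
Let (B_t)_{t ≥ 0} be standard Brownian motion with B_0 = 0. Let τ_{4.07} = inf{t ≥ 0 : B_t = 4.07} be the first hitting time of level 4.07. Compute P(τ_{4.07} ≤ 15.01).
P(τ_{4.07} ≤ 15.01) = 2(1 − Φ(4.07/√15.01)) = 2(1 − Φ(1.0505)) ≈ 0.2935

By the reflection principle for standard BM, P(τ_b ≤ t) = 2 · P(B_t ≥ b). Since B_t ~ N(0, t), P(B_t ≥ 4.07) = 1 − Φ(4.07/√t) = 1 − Φ(4.07/√15.01) = 1 − Φ(1.0505) ≈ 0.14674. Doubling: P(τ_{4.07} ≤ 15.01) ≈ 2 · 0.14674 = 0.29348 ≈ 0.2935.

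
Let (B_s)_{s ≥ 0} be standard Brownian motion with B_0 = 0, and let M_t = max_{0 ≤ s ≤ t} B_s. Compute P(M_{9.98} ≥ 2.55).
P(M_{9.98} ≥ 2.55) = 2·P(B_{9.98} ≥ 2.55) = 2(1 − Φ(2.55/√9.98)) ≈ 0.4196

By the reflection principle for Brownian motion, P(M_t ≥ a) = 2 · P(B_t ≥ a) for a ≥ 0. Since B_t ~ N(0, t), P(B_t ≥ 2.55) = 1 − Φ(2.55/√t) = 1 − Φ(2.55/√9.98) = 1 − Φ(0.8072). So
  P(M_{9.98} ≥ 2.55) = 2(1 − Φ(0.8072)) ≈ 0.4196.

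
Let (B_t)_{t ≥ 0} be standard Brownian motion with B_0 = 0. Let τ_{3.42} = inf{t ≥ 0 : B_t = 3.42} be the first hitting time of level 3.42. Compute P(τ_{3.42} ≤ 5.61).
P(τ_{3.42} ≤ 5.61) = 2(1 − Φ(3.42/√5.61)) = 2(1 − Φ(1.4439)) ≈ 0.1488

By the reflection principle for standard BM, P(τ_b ≤ t) = 2 · P(B_t ≥ b). Since B_t ~ N(0, t), P(B_t ≥ 3.42) = 1 − Φ(3.42/√t) = 1 − Φ(3.42/√5.61) = 1 − Φ(1.4439) ≈ 0.07438. Doubling: P(τ_{3.42} ≤ 5.61) ≈ 2 · 0.07438 = 0.14876 ≈ 0.1488.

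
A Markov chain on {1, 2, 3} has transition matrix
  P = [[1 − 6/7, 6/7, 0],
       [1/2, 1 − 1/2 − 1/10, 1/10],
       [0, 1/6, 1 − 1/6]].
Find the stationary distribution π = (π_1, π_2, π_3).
π = (35/131, 60/131, 36/131)

This is a birth-death chain on three states, which satisfies detailed balance: π_1 · P_{12} = π_2 · P_{21} and π_2 · P_{23} = π_3 · P_{32}.
From π_1 · 6/7 = π_2 · 1/2: π_2/π_1 = (6/7)/(1/2) = 12/7.
From π_2 · 1/10 = π_3 · 1/6: π_3/π_2 = (1/10)/(1/6) = 3/5.
Take π_1 proportional to 1; then unnormalized π = (1, 12/7, 36/35). Normalize by dividing by the sum 131/35:
  π = (35/131, 60/131, 36/131).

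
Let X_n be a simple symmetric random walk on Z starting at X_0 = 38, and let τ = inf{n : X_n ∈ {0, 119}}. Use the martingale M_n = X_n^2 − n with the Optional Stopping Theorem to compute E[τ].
E[τ] = 3078

M_n = X_n^2 − n is a martingale (since E[X_{n+1}^2 | F_n] = X_n^2 + 1). By OST (τ has finite mean in a bounded region), E[M_τ] = E[M_0] = X_0^2 − 0 = 38^2 = 1444. Also E[M_τ] = E[X_τ^2] − E[τ]. The walk exits at 0 or 119, with P(hit 119 first) = 38/119, so E[X_τ^2] = 119^2 · 38/119 + 0 = 4522. Thus E[τ] = E[X_τ^2] − E[M_τ] = 4522 − 1444 = 3078 = 38(119 − 38) = 3078.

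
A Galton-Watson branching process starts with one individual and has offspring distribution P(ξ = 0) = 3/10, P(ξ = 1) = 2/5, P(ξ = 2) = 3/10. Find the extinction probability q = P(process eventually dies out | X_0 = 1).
q = 1

Mean offspring μ = 0·3/10 + 1·2/5 + 2·3/10 = 1 ≤ 1. For μ ≤ 1 with offspring not concentrated at 1, the Galton-Watson process goes extinct almost surely, so q = 1.
(Algebraic check: The pgf is f(s) = 3/10 + 2/5·s + 3/10·s². The extinction probability q is the smallest fixed point of f in [0, 1]. Setting s = f(s):
  3/10·s² + (2/5 − 1)·s + 3/10 = 0
  3/10·s² − (3/10 + 3/10)·s + 3/10 = 0
which factors as (s − 1)·(3/10·s − 3/10) = 0, giving roots s = 1 and s = (3/10)/(3/10) = 1. Since 1 ≥ 1, the smallest root in [0, 1] is s = 1.)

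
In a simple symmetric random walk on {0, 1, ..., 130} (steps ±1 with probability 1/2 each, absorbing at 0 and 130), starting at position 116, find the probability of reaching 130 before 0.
P(hit 130 before 0) = 116/130 = 58/65

Let u_k = P(hit 130 before 0 | start at k). Then u_0 = 0, u_130 = 1, and u_k = u_{k-1}/2 + u_{k+1}/2 for 1 ≤ k ≤ 129. This harmonic recurrence is solved by u_k = k/130, giving u_116 = 116/130 = 58/65.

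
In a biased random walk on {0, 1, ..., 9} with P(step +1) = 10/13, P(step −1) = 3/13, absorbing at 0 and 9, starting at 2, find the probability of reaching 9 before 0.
P(hit 9 before 0) = (1 − (3/10)^2) / (1 − (3/10)^9) = 130000000/142854331

Let u_k denote P(reach 9 before 0 | start at k). Boundary: u_0 = 0, u_9 = 1. Recurrence: u_k = 10/13·u_{k+1} + 3/13·u_{k-1} for 1 ≤ k ≤ 8. Try u_k = A + B·r^k with r = q/p = (3/13)/(10/13) = 3/10. Substitution satisfies the recurrence; boundary conditions give:
  u_k = (1 − r^k) / (1 − r^N) = (1 − (3/10)^2) / (1 − (3/10)^9) = 130000000/142854331.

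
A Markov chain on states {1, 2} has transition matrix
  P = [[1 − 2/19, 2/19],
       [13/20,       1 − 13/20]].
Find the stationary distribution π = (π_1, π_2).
π_1 = 247/287, π_2 = 40/287

Solve πP = π with π_1 + π_2 = 1. From πP = π: π_1 · (1 − 2/19) + π_2 · 13/20 = π_1 ⇒ π_2 · 13/20 = π_1 · 2/19 ⇒ π_2/π_1 = (2/19)/(13/20) = 40/247. Together with π_1 + π_2 = 1:
  π_1 = (13/20)/(2/19 + 13/20) = (13/20)/(287/380) = 247/287,
  π_2 = (2/19)/(2/19 + 13/20) = (2/19)/(287/380) = 40/287.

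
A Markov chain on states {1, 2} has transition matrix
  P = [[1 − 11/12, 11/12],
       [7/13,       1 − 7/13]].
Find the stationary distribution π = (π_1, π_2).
π_1 = 84/227, π_2 = 143/227

Solve πP = π with π_1 + π_2 = 1. From πP = π: π_1 · (1 − 11/12) + π_2 · 7/13 = π_1 ⇒ π_2 · 7/13 = π_1 · 11/12 ⇒ π_2/π_1 = (11/12)/(7/13) = 143/84. Together with π_1 + π_2 = 1:
  π_1 = (7/13)/(11/12 + 7/13) = (7/13)/(227/156) = 84/227,
  π_2 = (11/12)/(11/12 + 7/13) = (11/12)/(227/156) = 143/227.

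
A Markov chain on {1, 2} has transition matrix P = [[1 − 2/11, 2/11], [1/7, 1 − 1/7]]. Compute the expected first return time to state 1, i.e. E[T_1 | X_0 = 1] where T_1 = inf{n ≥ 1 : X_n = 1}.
E[T_1 | X_0 = 1] = 1/π_1 = 25/11

For an irreducible recurrent Markov chain with stationary distribution π, E[T_i | X_0 = i] = 1/π_i (Kac's formula). Here π_1 = (1/7)/(2/11 + 1/7) = (1/7)/(25/77) = 11/25, so E[T_1 | X_0 = 1] = 1/π_1 = (2/11 + 1/7)/(1/7) = (25/77)/(1/7) = 25/11.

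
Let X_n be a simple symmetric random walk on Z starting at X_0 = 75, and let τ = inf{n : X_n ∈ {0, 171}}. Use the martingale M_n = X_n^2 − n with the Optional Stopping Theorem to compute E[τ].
E[τ] = 7200

M_n = X_n^2 − n is a martingale (since E[X_{n+1}^2 | F_n] = X_n^2 + 1). By OST (τ has finite mean in a bounded region), E[M_τ] = E[M_0] = X_0^2 − 0 = 75^2 = 5625. Also E[M_τ] = E[X_τ^2] − E[τ]. The walk exits at 0 or 171, with P(hit 171 first) = 75/171, so E[X_τ^2] = 171^2 · 75/171 + 0 = 12825. Thus E[τ] = E[X_τ^2] − E[M_τ] = 12825 − 5625 = 7200 = 75(171 − 75) = 7200.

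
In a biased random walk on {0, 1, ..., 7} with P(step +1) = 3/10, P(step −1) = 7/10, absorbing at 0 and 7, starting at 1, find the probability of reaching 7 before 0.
P(hit 7 before 0) = (1 − (7/3)^1) / (1 − (7/3)^7) = 729/205339

Let u_k denote P(reach 7 before 0 | start at k). Boundary: u_0 = 0, u_7 = 1. Recurrence: u_k = 3/10·u_{k+1} + 7/10·u_{k-1} for 1 ≤ k ≤ 6. Try u_k = A + B·r^k with r = q/p = (7/10)/(3/10) = 7/3. Substitution satisfies the recurrence; boundary conditions give:
  u_k = (1 − r^k) / (1 − r^N) = (1 − (7/3)^1) / (1 − (7/3)^7) = 729/205339.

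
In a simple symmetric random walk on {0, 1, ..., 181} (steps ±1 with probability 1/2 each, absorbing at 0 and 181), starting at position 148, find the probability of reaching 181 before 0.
P(hit 181 before 0) = 148/181

Let u_k = P(hit 181 before 0 | start at k). Then u_0 = 0, u_181 = 1, and u_k = u_{k-1}/2 + u_{k+1}/2 for 1 ≤ k ≤ 180. This harmonic recurrence is solved by u_k = k/181, giving u_148 = 148/181.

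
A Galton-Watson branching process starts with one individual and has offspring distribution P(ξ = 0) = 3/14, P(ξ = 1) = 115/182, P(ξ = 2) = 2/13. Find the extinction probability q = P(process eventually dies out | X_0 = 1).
q = 1

Mean offspring μ = 0·3/14 + 1·115/182 + 2·2/13 = 171/182 ≤ 1. For μ ≤ 1 with offspring not concentrated at 1, the Galton-Watson process goes extinct almost surely, so q = 1.
(Algebraic check: The pgf is f(s) = 3/14 + 115/182·s + 2/13·s². The extinction probability q is the smallest fixed point of f in [0, 1]. Setting s = f(s):
  2/13·s² + (115/182 − 1)·s + 3/14 = 0
  2/13·s² − (3/14 + 2/13)·s + 3/14 = 0
which factors as (s − 1)·(2/13·s − 3/14) = 0, giving roots s = 1 and s = (3/14)/(2/13) = 39/28. Since 39/28 ≥ 1, the smallest root in [0, 1] is s = 1.)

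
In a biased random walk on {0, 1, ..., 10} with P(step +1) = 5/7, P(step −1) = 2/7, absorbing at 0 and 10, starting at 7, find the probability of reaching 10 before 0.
P(hit 10 before 0) = (1 − (2/5)^7) / (1 − (2/5)^10) = 3249875/3254867

Let u_k denote P(reach 10 before 0 | start at k). Boundary: u_0 = 0, u_10 = 1. Recurrence: u_k = 5/7·u_{k+1} + 2/7·u_{k-1} for 1 ≤ k ≤ 9. Try u_k = A + B·r^k with r = q/p = (2/7)/(5/7) = 2/5. Substitution satisfies the recurrence; boundary conditions give:
  u_k = (1 − r^k) / (1 − r^N) = (1 − (2/5)^7) / (1 − (2/5)^10) = 3249875/3254867.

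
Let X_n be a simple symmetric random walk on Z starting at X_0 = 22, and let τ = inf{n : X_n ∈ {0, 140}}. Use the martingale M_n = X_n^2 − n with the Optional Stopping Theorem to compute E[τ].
E[τ] = 2596

M_n = X_n^2 − n is a martingale (since E[X_{n+1}^2 | F_n] = X_n^2 + 1). By OST (τ has finite mean in a bounded region), E[M_τ] = E[M_0] = X_0^2 − 0 = 22^2 = 484. Also E[M_τ] = E[X_τ^2] − E[τ]. The walk exits at 0 or 140, with P(hit 140 first) = 22/140, so E[X_τ^2] = 140^2 · 22/140 + 0 = 3080. Thus E[τ] = E[X_τ^2] − E[M_τ] = 3080 − 484 = 2596 = 22(140 − 22) = 2596.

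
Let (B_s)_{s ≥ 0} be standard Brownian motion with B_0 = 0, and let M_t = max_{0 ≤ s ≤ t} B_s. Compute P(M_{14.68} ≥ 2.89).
P(M_{14.68} ≥ 2.89) = 2·P(B_{14.68} ≥ 2.89) = 2(1 − Φ(2.89/√14.68)) ≈ 0.4507

By the reflection principle for Brownian motion, P(M_t ≥ a) = 2 · P(B_t ≥ a) for a ≥ 0. Since B_t ~ N(0, t), P(B_t ≥ 2.89) = 1 − Φ(2.89/√t) = 1 − Φ(2.89/√14.68) = 1 − Φ(0.7543). So
  P(M_{14.68} ≥ 2.89) = 2(1 − Φ(0.7543)) ≈ 0.4507.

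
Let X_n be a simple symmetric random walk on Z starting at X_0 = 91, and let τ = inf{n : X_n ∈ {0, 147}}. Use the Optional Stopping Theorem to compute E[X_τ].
E[X_τ] = 91

X_n is a martingale and τ is a bounded-mean stopping time (indeed τ is finite a.s. with bounded expectation since the walk is in a bounded region). By the OST, E[X_τ] = E[X_0] = 91. Equivalently: E[X_τ] = 147 · P(hit 147 first) + 0 · P(hit 0 first) = 147 · (91/147) = 91.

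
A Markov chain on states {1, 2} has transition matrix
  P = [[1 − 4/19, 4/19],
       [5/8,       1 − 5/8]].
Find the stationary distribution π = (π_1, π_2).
π_1 = 95/127, π_2 = 32/127

Solve πP = π with π_1 + π_2 = 1. From πP = π: π_1 · (1 − 4/19) + π_2 · 5/8 = π_1 ⇒ π_2 · 5/8 = π_1 · 4/19 ⇒ π_2/π_1 = (4/19)/(5/8) = 32/95. Together with π_1 + π_2 = 1:
  π_1 = (5/8)/(4/19 + 5/8) = (5/8)/(127/152) = 95/127,
  π_2 = (4/19)/(4/19 + 5/8) = (4/19)/(127/152) = 32/127.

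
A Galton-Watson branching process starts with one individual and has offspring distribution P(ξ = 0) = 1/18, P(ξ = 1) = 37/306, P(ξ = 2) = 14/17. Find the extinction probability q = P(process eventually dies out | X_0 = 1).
q = 17/252

The pgf is f(s) = 1/18 + 37/306·s + 14/17·s². The extinction probability q is the smallest fixed point of f in [0, 1]. Setting s = f(s):
  14/17·s² + (37/306 − 1)·s + 1/18 = 0
  14/17·s² − (1/18 + 14/17)·s + 1/18 = 0
which factors as (s − 1)·(14/17·s − 1/18) = 0, giving roots s = 1 and s = (1/18)/(14/17) = 17/252.
Mean offspring μ = 37/306 + 2·14/17 = 541/306 > 1 (supercritical), so q < 1. The extinction probability is the smaller root: q = (1/18)/(14/17) = 17/252.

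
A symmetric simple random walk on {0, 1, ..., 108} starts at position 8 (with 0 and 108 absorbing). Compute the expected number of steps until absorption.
E[τ | X_0 = 8] = 800

Let v_k = E[τ | X_0 = k]. Boundary: v_0 = v_108 = 0. Recurrence: v_k = 1 + (v_{k-1} + v_{k+1})/2 for 1 ≤ k ≤ 107. The particular solution to v_k − (v_{k-1} + v_{k+1})/2 = 1 is v_k = −k^2. Adding homogeneous solution A + B k and matching boundaries gives v_k = k (108 − k). Substituting k = 8: v_8 = 8 · 100 = 800.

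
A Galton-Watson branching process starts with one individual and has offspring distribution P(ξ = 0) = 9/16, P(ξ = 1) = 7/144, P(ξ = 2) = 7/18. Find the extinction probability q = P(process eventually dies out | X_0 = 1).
q = 1

Mean offspring μ = 0·9/16 + 1·7/144 + 2·7/18 = 119/144 ≤ 1. For μ ≤ 1 with offspring not concentrated at 1, the Galton-Watson process goes extinct almost surely, so q = 1.
(Algebraic check: The pgf is f(s) = 9/16 + 7/144·s + 7/18·s². The extinction probability q is the smallest fixed point of f in [0, 1]. Setting s = f(s):
  7/18·s² + (7/144 − 1)·s + 9/16 = 0
  7/18·s² − (9/16 + 7/18)·s + 9/16 = 0
which factors as (s − 1)·(7/18·s − 9/16) = 0, giving roots s = 1 and s = (9/16)/(7/18) = 81/56. Since 81/56 ≥ 1, the smallest root in [0, 1] is s = 1.)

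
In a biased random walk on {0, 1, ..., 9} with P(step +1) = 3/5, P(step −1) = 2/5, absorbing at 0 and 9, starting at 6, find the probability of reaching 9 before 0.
P(hit 9 before 0) = (1 − (2/3)^6) / (1 − (2/3)^9) = 945/1009

Let u_k denote P(reach 9 before 0 | start at k). Boundary: u_0 = 0, u_9 = 1. Recurrence: u_k = 3/5·u_{k+1} + 2/5·u_{k-1} for 1 ≤ k ≤ 8. Try u_k = A + B·r^k with r = q/p = (2/5)/(3/5) = 2/3. Substitution satisfies the recurrence; boundary conditions give:
  u_k = (1 − r^k) / (1 − r^N) = (1 − (2/3)^6) / (1 − (2/3)^9) = 945/1009.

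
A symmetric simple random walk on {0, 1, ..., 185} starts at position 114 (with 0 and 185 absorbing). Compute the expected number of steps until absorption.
E[τ | X_0 = 114] = 8094

Let v_k = E[τ | X_0 = k]. Boundary: v_0 = v_185 = 0. Recurrence: v_k = 1 + (v_{k-1} + v_{k+1})/2 for 1 ≤ k ≤ 184. The particular solution to v_k − (v_{k-1} + v_{k+1})/2 = 1 is v_k = −k^2. Adding homogeneous solution A + B k and matching boundaries gives v_k = k (185 − k). Substituting k = 114: v_114 = 114 · 71 = 8094.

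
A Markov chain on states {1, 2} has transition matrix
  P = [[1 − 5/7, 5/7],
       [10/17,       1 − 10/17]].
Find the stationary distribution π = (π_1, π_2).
π_1 = 14/31, π_2 = 17/31

Solve πP = π with π_1 + π_2 = 1. From πP = π: π_1 · (1 − 5/7) + π_2 · 10/17 = π_1 ⇒ π_2 · 10/17 = π_1 · 5/7 ⇒ π_2/π_1 = (5/7)/(10/17) = 17/14. Together with π_1 + π_2 = 1:
  π_1 = (10/17)/(5/7 + 10/17) = (10/17)/(155/119) = 14/31,
  π_2 = (5/7)/(5/7 + 10/17) = (5/7)/(155/119) = 17/31.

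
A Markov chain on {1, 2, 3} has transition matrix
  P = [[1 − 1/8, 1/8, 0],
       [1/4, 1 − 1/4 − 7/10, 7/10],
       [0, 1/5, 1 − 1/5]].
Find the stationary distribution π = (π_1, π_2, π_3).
π = (4/13, 2/13, 7/13)

This is a birth-death chain on three states, which satisfies detailed balance: π_1 · P_{12} = π_2 · P_{21} and π_2 · P_{23} = π_3 · P_{32}.
From π_1 · 1/8 = π_2 · 1/4: π_2/π_1 = (1/8)/(1/4) = 1/2.
From π_2 · 7/10 = π_3 · 1/5: π_3/π_2 = (7/10)/(1/5) = 7/2.
Take π_1 proportional to 1; then unnormalized π = (1, 1/2, 7/4). Normalize by dividing by the sum 13/4:
  π = (4/13, 2/13, 7/13).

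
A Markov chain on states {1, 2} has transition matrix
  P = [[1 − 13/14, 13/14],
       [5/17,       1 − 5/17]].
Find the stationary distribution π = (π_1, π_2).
π_1 = 70/291, π_2 = 221/291

Solve πP = π with π_1 + π_2 = 1. From πP = π: π_1 · (1 − 13/14) + π_2 · 5/17 = π_1 ⇒ π_2 · 5/17 = π_1 · 13/14 ⇒ π_2/π_1 = (13/14)/(5/17) = 221/70. Together with π_1 + π_2 = 1:
  π_1 = (5/17)/(13/14 + 5/17) = (5/17)/(291/238) = 70/291,
  π_2 = (13/14)/(13/14 + 5/17) = (13/14)/(291/238) = 221/291.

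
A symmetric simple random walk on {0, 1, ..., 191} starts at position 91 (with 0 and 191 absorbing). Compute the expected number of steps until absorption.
E[τ | X_0 = 91] = 9100

Let v_k = E[τ | X_0 = k]. Boundary: v_0 = v_191 = 0. Recurrence: v_k = 1 + (v_{k-1} + v_{k+1})/2 for 1 ≤ k ≤ 190. The particular solution to v_k − (v_{k-1} + v_{k+1})/2 = 1 is v_k = −k^2. Adding homogeneous solution A + B k and matching boundaries gives v_k = k (191 − k). Substituting k = 91: v_91 = 91 · 100 = 9100.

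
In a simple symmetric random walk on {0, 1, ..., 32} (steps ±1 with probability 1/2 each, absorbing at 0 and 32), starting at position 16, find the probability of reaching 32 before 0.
P(hit 32 before 0) = 16/32 = 1/2

Let u_k = P(hit 32 before 0 | start at k). Then u_0 = 0, u_32 = 1, and u_k = u_{k-1}/2 + u_{k+1}/2 for 1 ≤ k ≤ 31. This harmonic recurrence is solved by u_k = k/32, giving u_16 = 16/32 = 1/2.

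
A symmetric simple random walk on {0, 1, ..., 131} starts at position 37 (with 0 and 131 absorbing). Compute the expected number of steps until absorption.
E[τ | X_0 = 37] = 3478

Let v_k = E[τ | X_0 = k]. Boundary: v_0 = v_131 = 0. Recurrence: v_k = 1 + (v_{k-1} + v_{k+1})/2 for 1 ≤ k ≤ 130. The particular solution to v_k − (v_{k-1} + v_{k+1})/2 = 1 is v_k = −k^2. Adding homogeneous solution A + B k and matching boundaries gives v_k = k (131 − k). Substituting k = 37: v_37 = 37 · 94 = 3478.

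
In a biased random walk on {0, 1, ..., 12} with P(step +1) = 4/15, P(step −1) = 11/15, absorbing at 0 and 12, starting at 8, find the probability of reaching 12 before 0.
P(hit 12 before 0) = (1 − (11/4)^8) / (1 − (11/4)^12) = 3813632/218172513

Let u_k denote P(reach 12 before 0 | start at k). Boundary: u_0 = 0, u_12 = 1. Recurrence: u_k = 4/15·u_{k+1} + 11/15·u_{k-1} for 1 ≤ k ≤ 11. Try u_k = A + B·r^k with r = q/p = (11/15)/(4/15) = 11/4. Substitution satisfies the recurrence; boundary conditions give:
  u_k = (1 − r^k) / (1 − r^N) = (1 − (11/4)^8) / (1 − (11/4)^12) = 3813632/218172513.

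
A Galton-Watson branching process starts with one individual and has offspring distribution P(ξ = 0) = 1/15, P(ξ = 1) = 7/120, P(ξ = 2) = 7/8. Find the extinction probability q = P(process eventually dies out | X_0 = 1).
q = 8/105

The pgf is f(s) = 1/15 + 7/120·s + 7/8·s². The extinction probability q is the smallest fixed point of f in [0, 1]. Setting s = f(s):
  7/8·s² + (7/120 − 1)·s + 1/15 = 0
  7/8·s² − (1/15 + 7/8)·s + 1/15 = 0
which factors as (s − 1)·(7/8·s − 1/15) = 0, giving roots s = 1 and s = (1/15)/(7/8) = 8/105.
Mean offspring μ = 7/120 + 2·7/8 = 217/120 > 1 (supercritical), so q < 1. The extinction probability is the smaller root: q = (1/15)/(7/8) = 8/105.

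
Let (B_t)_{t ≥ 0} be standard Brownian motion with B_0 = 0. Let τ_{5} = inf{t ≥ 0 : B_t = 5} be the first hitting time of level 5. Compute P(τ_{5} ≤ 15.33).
P(τ_{5} ≤ 15.33) = 2(1 − Φ(5/√15.33)) = 2(1 − Φ(1.2770)) ≈ 0.2016

By the reflection principle for standard BM, P(τ_b ≤ t) = 2 · P(B_t ≥ b). Since B_t ~ N(0, t), P(B_t ≥ 5) = 1 − Φ(5/√t) = 1 − Φ(5/√15.33) = 1 − Φ(1.2770) ≈ 0.10080. Doubling: P(τ_{5} ≤ 15.33) ≈ 2 · 0.10080 = 0.20160 ≈ 0.2016.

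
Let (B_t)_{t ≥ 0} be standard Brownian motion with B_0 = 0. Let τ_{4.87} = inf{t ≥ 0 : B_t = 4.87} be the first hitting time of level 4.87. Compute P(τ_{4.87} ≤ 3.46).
P(τ_{4.87} ≤ 3.46) = 2(1 − Φ(4.87/√3.46)) = 2(1 − Φ(2.6181)) ≈ 0.0088

By the reflection principle for standard BM, P(τ_b ≤ t) = 2 · P(B_t ≥ b). Since B_t ~ N(0, t), P(B_t ≥ 4.87) = 1 − Φ(4.87/√t) = 1 − Φ(4.87/√3.46) = 1 − Φ(2.6181) ≈ 0.00442. Doubling: P(τ_{4.87} ≤ 3.46) ≈ 2 · 0.00442 = 0.00884 ≈ 0.0088.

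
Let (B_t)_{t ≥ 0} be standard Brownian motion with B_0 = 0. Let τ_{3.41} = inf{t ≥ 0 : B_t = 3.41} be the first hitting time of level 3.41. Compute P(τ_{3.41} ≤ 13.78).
P(τ_{3.41} ≤ 13.78) = 2(1 − Φ(3.41/√13.78)) = 2(1 − Φ(0.9186)) ≈ 0.3583

By the reflection principle for standard BM, P(τ_b ≤ t) = 2 · P(B_t ≥ b). Since B_t ~ N(0, t), P(B_t ≥ 3.41) = 1 − Φ(3.41/√t) = 1 − Φ(3.41/√13.78) = 1 − Φ(0.9186) ≈ 0.17915. Doubling: P(τ_{3.41} ≤ 13.78) ≈ 2 · 0.17915 = 0.35830 ≈ 0.3583.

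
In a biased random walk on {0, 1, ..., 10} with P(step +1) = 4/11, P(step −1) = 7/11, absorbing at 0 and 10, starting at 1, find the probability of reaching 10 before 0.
P(hit 10 before 0) = (1 − (7/4)^1) / (1 − (7/4)^10) = 262144/93808891

Let u_k denote P(reach 10 before 0 | start at k). Boundary: u_0 = 0, u_10 = 1. Recurrence: u_k = 4/11·u_{k+1} + 7/11·u_{k-1} for 1 ≤ k ≤ 9. Try u_k = A + B·r^k with r = q/p = (7/11)/(4/11) = 7/4. Substitution satisfies the recurrence; boundary conditions give:
  u_k = (1 − r^k) / (1 − r^N) = (1 − (7/4)^1) / (1 − (7/4)^10) = 262144/93808891.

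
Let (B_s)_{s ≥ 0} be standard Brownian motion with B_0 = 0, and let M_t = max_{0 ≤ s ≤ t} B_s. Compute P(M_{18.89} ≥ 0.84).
P(M_{18.89} ≥ 0.84) = 2·P(B_{18.89} ≥ 0.84) = 2(1 − Φ(0.84/√18.89)) ≈ 0.8467

By the reflection principle for Brownian motion, P(M_t ≥ a) = 2 · P(B_t ≥ a) for a ≥ 0. Since B_t ~ N(0, t), P(B_t ≥ 0.84) = 1 − Φ(0.84/√t) = 1 − Φ(0.84/√18.89) = 1 − Φ(0.1933). So
  P(M_{18.89} ≥ 0.84) = 2(1 − Φ(0.1933)) ≈ 0.8467.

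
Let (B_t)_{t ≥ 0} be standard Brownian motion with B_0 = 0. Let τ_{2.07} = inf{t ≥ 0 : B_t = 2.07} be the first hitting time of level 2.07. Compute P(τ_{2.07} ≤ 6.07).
P(τ_{2.07} ≤ 6.07) = 2(1 − Φ(2.07/√6.07)) = 2(1 − Φ(0.8402)) ≈ 0.4008

By the reflection principle for standard BM, P(τ_b ≤ t) = 2 · P(B_t ≥ b). Since B_t ~ N(0, t), P(B_t ≥ 2.07) = 1 − Φ(2.07/√t) = 1 − Φ(2.07/√6.07) = 1 − Φ(0.8402) ≈ 0.20040. Doubling: P(τ_{2.07} ≤ 6.07) ≈ 2 · 0.20040 = 0.40080 ≈ 0.4008.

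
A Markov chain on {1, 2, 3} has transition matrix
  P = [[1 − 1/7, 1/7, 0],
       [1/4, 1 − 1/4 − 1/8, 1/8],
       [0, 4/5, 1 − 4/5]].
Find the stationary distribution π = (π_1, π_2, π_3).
π = (56/93, 32/93, 5/93)

This is a birth-death chain on three states, which satisfies detailed balance: π_1 · P_{12} = π_2 · P_{21} and π_2 · P_{23} = π_3 · P_{32}.
From π_1 · 1/7 = π_2 · 1/4: π_2/π_1 = (1/7)/(1/4) = 4/7.
From π_2 · 1/8 = π_3 · 4/5: π_3/π_2 = (1/8)/(4/5) = 5/32.
Take π_1 proportional to 1; then unnormalized π = (1, 4/7, 5/56). Normalize by dividing by the sum 93/56:
  π = (56/93, 32/93, 5/93).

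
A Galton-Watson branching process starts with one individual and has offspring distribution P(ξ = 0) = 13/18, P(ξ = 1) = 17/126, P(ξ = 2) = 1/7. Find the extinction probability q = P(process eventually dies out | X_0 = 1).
q = 1

Mean offspring μ = 0·13/18 + 1·17/126 + 2·1/7 = 53/126 ≤ 1. For μ ≤ 1 with offspring not concentrated at 1, the Galton-Watson process goes extinct almost surely, so q = 1.
(Algebraic check: The pgf is f(s) = 13/18 + 17/126·s + 1/7·s². The extinction probability q is the smallest fixed point of f in [0, 1]. Setting s = f(s):
  1/7·s² + (17/126 − 1)·s + 13/18 = 0
  1/7·s² − (13/18 + 1/7)·s + 13/18 = 0
which factors as (s − 1)·(1/7·s − 13/18) = 0, giving roots s = 1 and s = (13/18)/(1/7) = 91/18. Since 91/18 ≥ 1, the smallest root in [0, 1] is s = 1.)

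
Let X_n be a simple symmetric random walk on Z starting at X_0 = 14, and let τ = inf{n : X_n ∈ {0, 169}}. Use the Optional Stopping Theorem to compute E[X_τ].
E[X_τ] = 14

X_n is a martingale and τ is a bounded-mean stopping time (indeed τ is finite a.s. with bounded expectation since the walk is in a bounded region). By the OST, E[X_τ] = E[X_0] = 14. Equivalently: E[X_τ] = 169 · P(hit 169 first) + 0 · P(hit 0 first) = 169 · (14/169) = 14.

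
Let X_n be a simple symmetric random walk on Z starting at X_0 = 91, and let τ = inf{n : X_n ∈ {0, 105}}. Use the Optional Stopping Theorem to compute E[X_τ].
E[X_τ] = 91

X_n is a martingale and τ is a bounded-mean stopping time (indeed τ is finite a.s. with bounded expectation since the walk is in a bounded region). By the OST, E[X_τ] = E[X_0] = 91. Equivalently: E[X_τ] = 105 · P(hit 105 first) + 0 · P(hit 0 first) = 105 · (91/105) = 91.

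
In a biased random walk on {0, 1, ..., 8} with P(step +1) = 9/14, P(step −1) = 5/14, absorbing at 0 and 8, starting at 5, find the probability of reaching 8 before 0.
P(hit 8 before 0) = (1 − (5/9)^5) / (1 − (5/9)^8) = 10192149/10664024

Let u_k denote P(reach 8 before 0 | start at k). Boundary: u_0 = 0, u_8 = 1. Recurrence: u_k = 9/14·u_{k+1} + 5/14·u_{k-1} for 1 ≤ k ≤ 7. Try u_k = A + B·r^k with r = q/p = (5/14)/(9/14) = 5/9. Substitution satisfies the recurrence; boundary conditions give:
  u_k = (1 − r^k) / (1 − r^N) = (1 − (5/9)^5) / (1 − (5/9)^8) = 10192149/10664024.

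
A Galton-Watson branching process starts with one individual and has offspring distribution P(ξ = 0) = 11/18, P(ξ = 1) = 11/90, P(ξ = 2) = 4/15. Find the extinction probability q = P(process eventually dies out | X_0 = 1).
q = 1

Mean offspring μ = 0·11/18 + 1·11/90 + 2·4/15 = 59/90 ≤ 1. For μ ≤ 1 with offspring not concentrated at 1, the Galton-Watson process goes extinct almost surely, so q = 1.
(Algebraic check: The pgf is f(s) = 11/18 + 11/90·s + 4/15·s². The extinction probability q is the smallest fixed point of f in [0, 1]. Setting s = f(s):
  4/15·s² + (11/90 − 1)·s + 11/18 = 0
  4/15·s² − (11/18 + 4/15)·s + 11/18 = 0
which factors as (s − 1)·(4/15·s − 11/18) = 0, giving roots s = 1 and s = (11/18)/(4/15) = 55/24. Since 55/24 ≥ 1, the smallest root in [0, 1] is s = 1.)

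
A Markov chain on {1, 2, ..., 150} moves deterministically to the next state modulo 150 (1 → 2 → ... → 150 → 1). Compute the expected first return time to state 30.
E[T_30 | X_0 = 30] = 150

The chain cycles deterministically, so starting at state 30 it returns in exactly 150 steps. Equivalently, the stationary distribution is uniform π_j = 1/150 for every state j, so by Kac's formula E[T_30] = 1/π_30 = 150.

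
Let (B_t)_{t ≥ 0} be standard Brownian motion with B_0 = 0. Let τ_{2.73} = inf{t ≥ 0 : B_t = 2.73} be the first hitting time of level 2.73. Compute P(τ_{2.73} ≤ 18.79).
P(τ_{2.73} ≤ 18.79) = 2(1 − Φ(2.73/√18.79)) = 2(1 − Φ(0.6298)) ≈ 0.5288

By the reflection principle for standard BM, P(τ_b ≤ t) = 2 · P(B_t ≥ b). Since B_t ~ N(0, t), P(B_t ≥ 2.73) = 1 − Φ(2.73/√t) = 1 − Φ(2.73/√18.79) = 1 − Φ(0.6298) ≈ 0.26441. Doubling: P(τ_{2.73} ≤ 18.79) ≈ 2 · 0.26441 = 0.52882 ≈ 0.5288.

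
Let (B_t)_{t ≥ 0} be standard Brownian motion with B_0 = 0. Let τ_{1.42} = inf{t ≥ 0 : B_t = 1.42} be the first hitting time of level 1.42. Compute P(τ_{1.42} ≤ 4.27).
P(τ_{1.42} ≤ 4.27) = 2(1 − Φ(1.42/√4.27)) = 2(1 − Φ(0.6872)) ≈ 0.4920

By the reflection principle for standard BM, P(τ_b ≤ t) = 2 · P(B_t ≥ b). Since B_t ~ N(0, t), P(B_t ≥ 1.42) = 1 − Φ(1.42/√t) = 1 − Φ(1.42/√4.27) = 1 − Φ(0.6872) ≈ 0.24598. Doubling: P(τ_{1.42} ≤ 4.27) ≈ 2 · 0.24598 = 0.49196 ≈ 0.4920.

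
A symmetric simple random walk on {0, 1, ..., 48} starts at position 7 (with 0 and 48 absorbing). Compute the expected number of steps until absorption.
E[τ | X_0 = 7] = 287

Let v_k = E[τ | X_0 = k]. Boundary: v_0 = v_48 = 0. Recurrence: v_k = 1 + (v_{k-1} + v_{k+1})/2 for 1 ≤ k ≤ 47. The particular solution to v_k − (v_{k-1} + v_{k+1})/2 = 1 is v_k = −k^2. Adding homogeneous solution A + B k and matching boundaries gives v_k = k (48 − k). Substituting k = 7: v_7 = 7 · 41 = 287.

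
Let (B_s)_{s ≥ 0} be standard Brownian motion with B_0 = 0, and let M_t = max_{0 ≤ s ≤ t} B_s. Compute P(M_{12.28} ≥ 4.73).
P(M_{12.28} ≥ 4.73) = 2·P(B_{12.28} ≥ 4.73) = 2(1 − Φ(4.73/√12.28)) ≈ 0.1771

By the reflection principle for Brownian motion, P(M_t ≥ a) = 2 · P(B_t ≥ a) for a ≥ 0. Since B_t ~ N(0, t), P(B_t ≥ 4.73) = 1 − Φ(4.73/√t) = 1 − Φ(4.73/√12.28) = 1 − Φ(1.3498). So
  P(M_{12.28} ≥ 4.73) = 2(1 − Φ(1.3498)) ≈ 0.1771.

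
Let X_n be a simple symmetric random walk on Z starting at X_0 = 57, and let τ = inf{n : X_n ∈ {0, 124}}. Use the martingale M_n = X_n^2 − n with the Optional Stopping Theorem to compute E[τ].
E[τ] = 3819

M_n = X_n^2 − n is a martingale (since E[X_{n+1}^2 | F_n] = X_n^2 + 1). By OST (τ has finite mean in a bounded region), E[M_τ] = E[M_0] = X_0^2 − 0 = 57^2 = 3249. Also E[M_τ] = E[X_τ^2] − E[τ]. The walk exits at 0 or 124, with P(hit 124 first) = 57/124, so E[X_τ^2] = 124^2 · 57/124 + 0 = 7068. Thus E[τ] = E[X_τ^2] − E[M_τ] = 7068 − 3249 = 3819 = 57(124 − 57) = 3819.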